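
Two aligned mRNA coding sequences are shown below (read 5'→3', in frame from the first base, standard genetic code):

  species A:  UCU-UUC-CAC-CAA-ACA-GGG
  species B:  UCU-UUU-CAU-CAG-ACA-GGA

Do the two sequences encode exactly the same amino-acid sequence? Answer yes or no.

yes

Codon 1: UCU Ser / UCU Ser — identical.
Codon 2: UUC Phe / UUU Phe — synonymous.
Codon 3: CAC His / CAU His — synonymous.
Codon 4: CAA Gln / CAG Gln — synonymous.
Codon 5: ACA Thr / ACA Thr — identical.
Codon 6: GGG Gly / GGA Gly — synonymous.
Nonsynonymous differences: 0 → same protein.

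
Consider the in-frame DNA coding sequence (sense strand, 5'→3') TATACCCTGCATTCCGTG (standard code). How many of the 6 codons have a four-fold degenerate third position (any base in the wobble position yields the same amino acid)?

Codon 1 TAT (Tyr): third position 2-fold.
Codon 2 ACC (Thr): third position 4-fold.
Codon 3 CTG (Leu): third position 4-fold.
Codon 4 CAT (His): third position 2-fold.
Codon 5 TCC (Ser): third position 4-fold.
Codon 6 GTG (Val): third position 4-fold.
Four-fold degenerate third positions: 4.

4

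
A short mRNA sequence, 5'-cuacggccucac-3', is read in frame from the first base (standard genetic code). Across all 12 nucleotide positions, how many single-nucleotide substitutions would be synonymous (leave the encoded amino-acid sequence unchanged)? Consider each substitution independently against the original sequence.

12

Codon 1 (CUA, Leu): 4 synonymous substitutions.
Codon 2 (CGG, Arg): 4 synonymous substitutions.
Codon 3 (CCU, Pro): 3 synonymous substitutions.
Codon 4 (CAC, His): 1 synonymous substitution.
Total: 4 + 4 + 3 + 1 = 12.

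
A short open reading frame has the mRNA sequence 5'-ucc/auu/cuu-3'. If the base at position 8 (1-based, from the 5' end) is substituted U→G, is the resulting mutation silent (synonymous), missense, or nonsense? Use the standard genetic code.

Position 8 falls in codon 3: CUU → Leu.
After the substitution the codon is CGU → Arg.
Leu ≠ Arg, so this is a missense mutation.

missense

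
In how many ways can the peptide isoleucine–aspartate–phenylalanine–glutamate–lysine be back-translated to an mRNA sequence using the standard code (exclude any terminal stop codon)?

Ile: 3 codons.
Asp: 2 codons.
Phe: 2 codons.
Glu: 2 codons.
Lys: 2 codons.
3 × 2 × 2 × 2 × 2 = 48.

48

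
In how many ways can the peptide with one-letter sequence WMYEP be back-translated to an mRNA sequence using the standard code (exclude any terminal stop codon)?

Trp: 1 codon.
Met: 1 codon.
Tyr: 2 codons.
Glu: 2 codons.
Pro: 4 codons.
1 × 1 × 2 × 2 × 4 = 16.

16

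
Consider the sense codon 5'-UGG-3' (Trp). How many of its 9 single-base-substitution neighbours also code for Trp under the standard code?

0

Position 1: none → 0 synonymous.
Position 2: none → 0 synonymous.
Position 3: none → 0 synonymous.
Total: 0 + 0 + 0 = 0.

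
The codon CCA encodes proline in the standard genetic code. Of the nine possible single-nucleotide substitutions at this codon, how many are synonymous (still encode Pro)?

Position 1: none → 0 synonymous.
Position 2: none → 0 synonymous.
Position 3: CCU, CCC, CCG → 3 synonymous.
Total: 0 + 0 + 3 = 3.

3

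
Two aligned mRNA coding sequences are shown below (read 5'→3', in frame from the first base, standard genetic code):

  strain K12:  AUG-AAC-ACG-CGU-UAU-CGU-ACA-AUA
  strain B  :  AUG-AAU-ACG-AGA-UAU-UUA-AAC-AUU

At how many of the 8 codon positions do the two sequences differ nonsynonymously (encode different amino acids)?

Codon 1: AUG Met / AUG Met — identical.
Codon 2: AAC Asn / AAU Asn — synonymous.
Codon 3: ACG Thr / ACG Thr — identical.
Codon 4: CGU Arg / AGA Arg — synonymous.
Codon 5: UAU Tyr / UAU Tyr — identical.
Codon 6: CGU Arg / UUA Leu — nonsynonymous.
Codon 7: ACA Thr / AAC Asn — nonsynonymous.
Codon 8: AUA Ile / AUU Ile — synonymous.
Nonsynonymous differences: 2.

2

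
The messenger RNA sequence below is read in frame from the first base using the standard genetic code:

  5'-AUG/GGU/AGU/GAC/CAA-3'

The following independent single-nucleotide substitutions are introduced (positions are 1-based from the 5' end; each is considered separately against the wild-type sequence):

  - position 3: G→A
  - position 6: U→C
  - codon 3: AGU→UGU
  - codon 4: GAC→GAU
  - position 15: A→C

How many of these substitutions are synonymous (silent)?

2

Codon 1: AUG (Met) → AUA (Ile) — missense.
Codon 2: GGU (Gly) → GGC (Gly) — synonymous.
Codon 3: AGU (Ser) → UGU (Cys) — missense.
Codon 4: GAC (Asp) → GAU (Asp) — synonymous.
Codon 5: CAA (Gln) → CAC (His) — missense.
Synonymous: 2 of 5.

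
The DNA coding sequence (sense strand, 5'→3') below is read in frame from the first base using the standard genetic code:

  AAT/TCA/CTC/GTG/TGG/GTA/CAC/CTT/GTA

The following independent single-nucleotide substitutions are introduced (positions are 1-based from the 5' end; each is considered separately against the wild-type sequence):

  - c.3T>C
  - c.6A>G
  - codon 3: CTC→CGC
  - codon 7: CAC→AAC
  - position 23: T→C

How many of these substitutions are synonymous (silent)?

2

Codon 1: AAT (Asn) → AAC (Asn) — synonymous.
Codon 2: TCA (Ser) → TCG (Ser) — synonymous.
Codon 3: CTC (Leu) → CGC (Arg) — missense.
Codon 7: CAC (His) → AAC (Asn) — missense.
Codon 8: CTT (Leu) → CCT (Pro) — missense.
Synonymous: 2 of 5.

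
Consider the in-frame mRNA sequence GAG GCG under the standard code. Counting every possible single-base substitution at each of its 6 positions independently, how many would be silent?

4

Codon 1 (GAG, Glu): 1 synonymous substitution.
Codon 2 (GCG, Ala): 3 synonymous substitutions.
Total: 1 + 3 = 4.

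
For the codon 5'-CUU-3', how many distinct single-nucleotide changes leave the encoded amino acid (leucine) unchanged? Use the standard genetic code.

Position 1: none → 0 synonymous.
Position 2: none → 0 synonymous.
Position 3: CUC, CUA, CUG → 3 synonymous.
Total: 0 + 0 + 3 = 3.

3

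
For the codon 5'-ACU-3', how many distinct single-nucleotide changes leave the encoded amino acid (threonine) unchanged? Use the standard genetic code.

Position 1: none → 0 synonymous.
Position 2: none → 0 synonymous.
Position 3: ACC, ACA, ACG → 3 synonymous.
Total: 0 + 0 + 3 = 3.

3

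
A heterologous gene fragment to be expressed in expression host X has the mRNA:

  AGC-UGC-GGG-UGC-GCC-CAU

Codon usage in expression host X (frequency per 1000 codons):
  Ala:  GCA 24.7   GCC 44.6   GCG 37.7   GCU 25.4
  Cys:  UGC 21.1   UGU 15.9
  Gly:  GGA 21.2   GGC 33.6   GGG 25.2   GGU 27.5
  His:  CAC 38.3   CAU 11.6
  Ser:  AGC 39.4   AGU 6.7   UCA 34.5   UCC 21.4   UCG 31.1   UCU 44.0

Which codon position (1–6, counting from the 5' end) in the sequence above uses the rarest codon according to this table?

6

Codon 1 AGC (Ser): 39.4 per 1000.
Codon 2 UGC (Cys): 21.1 per 1000.
Codon 3 GGG (Gly): 25.2 per 1000.
Codon 4 UGC (Cys): 21.1 per 1000.
Codon 5 GCC (Ala): 44.6 per 1000.
Codon 6 CAU (His): 11.6 per 1000.
Lowest frequency is 11.6 at codon 6.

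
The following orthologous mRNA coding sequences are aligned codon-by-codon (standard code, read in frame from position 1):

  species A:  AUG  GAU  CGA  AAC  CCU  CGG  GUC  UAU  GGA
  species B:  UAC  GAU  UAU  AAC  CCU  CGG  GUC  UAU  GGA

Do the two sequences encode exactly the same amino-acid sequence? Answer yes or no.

no

Codon 1: AUG Met / UAC Tyr — nonsynonymous.
Codon 2: GAU Asp / GAU Asp — identical.
Codon 3: CGA Arg / UAU Tyr — nonsynonymous.
Codon 4: AAC Asn / AAC Asn — identical.
Codon 5: CCU Pro / CCU Pro — identical.
Codon 6: CGG Arg / CGG Arg — identical.
Codon 7: GUC Val / GUC Val — identical.
Codon 8: UAU Tyr / UAU Tyr — identical.
Codon 9: GGA Gly / GGA Gly — identical.
Nonsynonymous differences: 2 → different protein.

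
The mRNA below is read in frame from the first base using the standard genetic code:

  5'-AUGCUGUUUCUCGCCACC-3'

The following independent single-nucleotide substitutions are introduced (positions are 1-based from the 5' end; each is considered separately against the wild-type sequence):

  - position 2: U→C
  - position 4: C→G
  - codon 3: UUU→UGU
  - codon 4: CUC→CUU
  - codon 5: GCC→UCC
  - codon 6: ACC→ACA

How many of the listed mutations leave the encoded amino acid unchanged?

Codon 1: AUG (Met) → ACG (Thr) — missense.
Codon 2: CUG (Leu) → GUG (Val) — missense.
Codon 3: UUU (Phe) → UGU (Cys) — missense.
Codon 4: CUC (Leu) → CUU (Leu) — synonymous.
Codon 5: GCC (Ala) → UCC (Ser) — missense.
Codon 6: ACC (Thr) → ACA (Thr) — synonymous.
Synonymous: 2 of 6.

2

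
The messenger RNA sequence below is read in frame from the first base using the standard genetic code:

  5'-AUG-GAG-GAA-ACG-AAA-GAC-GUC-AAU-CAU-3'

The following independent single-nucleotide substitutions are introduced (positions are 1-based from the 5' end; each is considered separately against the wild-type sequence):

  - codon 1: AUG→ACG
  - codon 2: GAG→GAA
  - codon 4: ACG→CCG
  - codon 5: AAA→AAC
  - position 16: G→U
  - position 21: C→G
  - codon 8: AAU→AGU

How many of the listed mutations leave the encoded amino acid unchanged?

Codon 1: AUG (Met) → ACG (Thr) — missense.
Codon 2: GAG (Glu) → GAA (Glu) — synonymous.
Codon 4: ACG (Thr) → CCG (Pro) — missense.
Codon 5: AAA (Lys) → AAC (Asn) — missense.
Codon 6: GAC (Asp) → UAC (Tyr) — missense.
Codon 7: GUC (Val) → GUG (Val) — synonymous.
Codon 8: AAU (Asn) → AGU (Ser) — missense.
Synonymous: 2 of 7.

2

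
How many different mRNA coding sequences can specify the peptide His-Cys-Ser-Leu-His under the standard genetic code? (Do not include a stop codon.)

His: 2 codons.
Cys: 2 codons.
Ser: 6 codons.
Leu: 6 codons.
His: 2 codons.
2 × 2 × 6 × 6 × 2 = 288.

288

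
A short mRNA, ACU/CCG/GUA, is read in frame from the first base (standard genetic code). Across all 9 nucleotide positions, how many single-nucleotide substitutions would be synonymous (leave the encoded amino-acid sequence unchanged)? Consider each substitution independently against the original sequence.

Codon 1 (ACU, Thr): 3 synonymous substitutions.
Codon 2 (CCG, Pro): 3 synonymous substitutions.
Codon 3 (GUA, Val): 3 synonymous substitutions.
Total: 3 + 3 + 3 = 9.

9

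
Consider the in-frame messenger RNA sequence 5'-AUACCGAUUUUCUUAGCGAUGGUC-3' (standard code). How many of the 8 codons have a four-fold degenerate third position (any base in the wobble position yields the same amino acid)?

3

Codon 1 AUA (Ile): third position 3-fold.
Codon 2 CCG (Pro): third position 4-fold.
Codon 3 AUU (Ile): third position 3-fold.
Codon 4 UUC (Phe): third position 2-fold.
Codon 5 UUA (Leu): third position 2-fold.
Codon 6 GCG (Ala): third position 4-fold.
Codon 7 AUG (Met): third position 1-fold.
Codon 8 GUC (Val): third position 4-fold.
Four-fold degenerate third positions: 3.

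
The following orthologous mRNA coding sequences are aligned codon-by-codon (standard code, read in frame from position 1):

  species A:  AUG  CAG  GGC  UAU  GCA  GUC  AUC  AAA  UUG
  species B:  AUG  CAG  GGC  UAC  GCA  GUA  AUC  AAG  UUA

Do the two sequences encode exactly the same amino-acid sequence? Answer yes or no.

Codon 1: AUG Met / AUG Met — identical.
Codon 2: CAG Gln / CAG Gln — identical.
Codon 3: GGC Gly / GGC Gly — identical.
Codon 4: UAU Tyr / UAC Tyr — synonymous.
Codon 5: GCA Ala / GCA Ala — identical.
Codon 6: GUC Val / GUA Val — synonymous.
Codon 7: AUC Ile / AUC Ile — identical.
Codon 8: AAA Lys / AAG Lys — synonymous.
Codon 9: UUG Leu / UUA Leu — synonymous.
Nonsynonymous differences: 0 → same protein.

yes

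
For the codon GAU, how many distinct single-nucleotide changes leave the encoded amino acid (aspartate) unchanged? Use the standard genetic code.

1

Position 1: none → 0 synonymous.
Position 2: none → 0 synonymous.
Position 3: GAC → 1 synonymous.
Total: 0 + 0 + 1 = 1.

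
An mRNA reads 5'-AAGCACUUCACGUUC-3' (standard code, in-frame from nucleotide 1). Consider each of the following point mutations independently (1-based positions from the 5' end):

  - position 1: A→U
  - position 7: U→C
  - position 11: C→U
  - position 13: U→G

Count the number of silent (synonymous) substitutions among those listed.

0

Codon 1: AAG (Lys) → UAG (Stop) — nonsense.
Codon 3: UUC (Phe) → CUC (Leu) — missense.
Codon 4: ACG (Thr) → AUG (Met) — missense.
Codon 5: UUC (Phe) → GUC (Val) — missense.
Synonymous: 0 of 4.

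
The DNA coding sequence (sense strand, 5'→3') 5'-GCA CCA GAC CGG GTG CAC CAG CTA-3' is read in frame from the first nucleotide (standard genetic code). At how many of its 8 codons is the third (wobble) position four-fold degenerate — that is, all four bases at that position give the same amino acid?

5

Codon 1 GCA (Ala): third position 4-fold.
Codon 2 CCA (Pro): third position 4-fold.
Codon 3 GAC (Asp): third position 2-fold.
Codon 4 CGG (Arg): third position 4-fold.
Codon 5 GTG (Val): third position 4-fold.
Codon 6 CAC (His): third position 2-fold.
Codon 7 CAG (Gln): third position 2-fold.
Codon 8 CTA (Leu): third position 4-fold.
Four-fold degenerate third positions: 5.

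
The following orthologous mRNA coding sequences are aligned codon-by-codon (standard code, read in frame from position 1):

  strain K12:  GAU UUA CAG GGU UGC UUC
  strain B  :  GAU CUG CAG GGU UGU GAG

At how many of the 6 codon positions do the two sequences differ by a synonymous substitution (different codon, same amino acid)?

Codon 1: GAU Asp / GAU Asp — identical.
Codon 2: UUA Leu / CUG Leu — synonymous.
Codon 3: CAG Gln / CAG Gln — identical.
Codon 4: GGU Gly / GGU Gly — identical.
Codon 5: UGC Cys / UGU Cys — synonymous.
Codon 6: UUC Phe / GAG Glu — nonsynonymous.
Synonymous differences: 2.

2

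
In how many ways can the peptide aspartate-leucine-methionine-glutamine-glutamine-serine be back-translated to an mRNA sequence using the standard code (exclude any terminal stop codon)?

288

Asp: 2 codons.
Leu: 6 codons.
Met: 1 codon.
Gln: 2 codons.
Gln: 2 codons.
Ser: 6 codons.
2 × 6 × 1 × 2 × 2 × 6 = 288.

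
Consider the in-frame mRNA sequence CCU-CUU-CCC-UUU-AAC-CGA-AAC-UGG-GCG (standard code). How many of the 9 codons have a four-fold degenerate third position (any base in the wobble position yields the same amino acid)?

Codon 1 CCU (Pro): third position 4-fold.
Codon 2 CUU (Leu): third position 4-fold.
Codon 3 CCC (Pro): third position 4-fold.
Codon 4 UUU (Phe): third position 2-fold.
Codon 5 AAC (Asn): third position 2-fold.
Codon 6 CGA (Arg): third position 4-fold.
Codon 7 AAC (Asn): third position 2-fold.
Codon 8 UGG (Trp): third position 1-fold.
Codon 9 GCG (Ala): third position 4-fold.
Four-fold degenerate third positions: 5.

5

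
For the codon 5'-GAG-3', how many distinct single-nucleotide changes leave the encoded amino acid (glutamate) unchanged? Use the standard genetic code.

Position 1: none → 0 synonymous.
Position 2: none → 0 synonymous.
Position 3: GAA → 1 synonymous.
Total: 0 + 0 + 1 = 1.

1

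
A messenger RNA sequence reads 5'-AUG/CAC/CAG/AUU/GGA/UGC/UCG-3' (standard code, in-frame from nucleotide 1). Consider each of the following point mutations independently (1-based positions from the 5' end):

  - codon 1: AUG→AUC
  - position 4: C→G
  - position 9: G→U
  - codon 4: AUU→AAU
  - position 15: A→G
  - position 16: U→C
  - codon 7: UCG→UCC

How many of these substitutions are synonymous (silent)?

2

Codon 1: AUG (Met) → AUC (Ile) — missense.
Codon 2: CAC (His) → GAC (Asp) — missense.
Codon 3: CAG (Gln) → CAU (His) — missense.
Codon 4: AUU (Ile) → AAU (Asn) — missense.
Codon 5: GGA (Gly) → GGG (Gly) — synonymous.
Codon 6: UGC (Cys) → CGC (Arg) — missense.
Codon 7: UCG (Ser) → UCC (Ser) — synonymous.
Synonymous: 2 of 7.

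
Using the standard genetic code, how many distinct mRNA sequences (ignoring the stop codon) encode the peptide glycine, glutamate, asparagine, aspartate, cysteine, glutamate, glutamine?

Gly: 4 codons.
Glu: 2 codons.
Asn: 2 codons.
Asp: 2 codons.
Cys: 2 codons.
Glu: 2 codons.
Gln: 2 codons.
4 × 2 × 2 × 2 × 2 × 2 × 2 = 256.

256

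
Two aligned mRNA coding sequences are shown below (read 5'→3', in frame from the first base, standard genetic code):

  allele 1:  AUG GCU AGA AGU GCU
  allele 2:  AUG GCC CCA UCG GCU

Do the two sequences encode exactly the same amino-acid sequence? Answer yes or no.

Codon 1: AUG Met / AUG Met — identical.
Codon 2: GCU Ala / GCC Ala — synonymous.
Codon 3: AGA Arg / CCA Pro — nonsynonymous.
Codon 4: AGU Ser / UCG Ser — synonymous.
Codon 5: GCU Ala / GCU Ala — identical.
Nonsynonymous differences: 1 → different protein.

no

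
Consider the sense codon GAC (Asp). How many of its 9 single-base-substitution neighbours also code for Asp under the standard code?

Position 1: none → 0 synonymous.
Position 2: none → 0 synonymous.
Position 3: GAT → 1 synonymous.
Total: 0 + 0 + 1 = 1.

1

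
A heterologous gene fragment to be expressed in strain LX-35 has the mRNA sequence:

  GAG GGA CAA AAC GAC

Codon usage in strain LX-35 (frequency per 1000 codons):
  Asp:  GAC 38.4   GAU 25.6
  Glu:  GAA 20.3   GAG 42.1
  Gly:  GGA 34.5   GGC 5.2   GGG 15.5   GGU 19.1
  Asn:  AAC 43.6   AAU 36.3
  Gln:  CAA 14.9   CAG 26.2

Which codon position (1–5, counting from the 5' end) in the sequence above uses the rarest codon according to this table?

Codon 1 GAG (Glu): 42.1 per 1000.
Codon 2 GGA (Gly): 34.5 per 1000.
Codon 3 CAA (Gln): 14.9 per 1000.
Codon 4 AAC (Asn): 43.6 per 1000.
Codon 5 GAC (Asp): 38.4 per 1000.
Lowest frequency is 14.9 at codon 3.

3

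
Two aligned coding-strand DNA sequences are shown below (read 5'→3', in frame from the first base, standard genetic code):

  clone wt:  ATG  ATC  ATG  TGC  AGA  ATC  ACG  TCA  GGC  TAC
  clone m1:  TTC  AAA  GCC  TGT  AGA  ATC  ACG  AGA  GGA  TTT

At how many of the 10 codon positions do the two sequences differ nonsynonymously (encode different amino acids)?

Codon 1: ATG Met / TTC Phe — nonsynonymous.
Codon 2: ATC Ile / AAA Lys — nonsynonymous.
Codon 3: ATG Met / GCC Ala — nonsynonymous.
Codon 4: TGC Cys / TGT Cys — synonymous.
Codon 5: AGA Arg / AGA Arg — identical.
Codon 6: ATC Ile / ATC Ile — identical.
Codon 7: ACG Thr / ACG Thr — identical.
Codon 8: TCA Ser / AGA Arg — nonsynonymous.
Codon 9: GGC Gly / GGA Gly — synonymous.
Codon 10: TAC Tyr / TTT Phe — nonsynonymous.
Nonsynonymous differences: 5.

5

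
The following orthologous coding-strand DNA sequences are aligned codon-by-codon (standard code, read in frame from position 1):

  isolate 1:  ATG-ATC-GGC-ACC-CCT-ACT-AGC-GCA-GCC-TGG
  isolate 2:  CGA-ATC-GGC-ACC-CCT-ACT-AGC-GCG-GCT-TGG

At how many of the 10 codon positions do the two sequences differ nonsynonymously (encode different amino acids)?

1

Codon 1: ATG Met / CGA Arg — nonsynonymous.
Codon 2: ATC Ile / ATC Ile — identical.
Codon 3: GGC Gly / GGC Gly — identical.
Codon 4: ACC Thr / ACC Thr — identical.
Codon 5: CCT Pro / CCT Pro — identical.
Codon 6: ACT Thr / ACT Thr — identical.
Codon 7: AGC Ser / AGC Ser — identical.
Codon 8: GCA Ala / GCG Ala — synonymous.
Codon 9: GCC Ala / GCT Ala — synonymous.
Codon 10: TGG Trp / TGG Trp — identical.
Nonsynonymous differences: 1.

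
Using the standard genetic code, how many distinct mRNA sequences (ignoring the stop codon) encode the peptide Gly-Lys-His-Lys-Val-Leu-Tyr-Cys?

Gly: 4 codons.
Lys: 2 codons.
His: 2 codons.
Lys: 2 codons.
Val: 4 codons.
Leu: 6 codons.
Tyr: 2 codons.
Cys: 2 codons.
4 × 2 × 2 × 2 × 4 × 6 × 2 × 2 = 3072.

3072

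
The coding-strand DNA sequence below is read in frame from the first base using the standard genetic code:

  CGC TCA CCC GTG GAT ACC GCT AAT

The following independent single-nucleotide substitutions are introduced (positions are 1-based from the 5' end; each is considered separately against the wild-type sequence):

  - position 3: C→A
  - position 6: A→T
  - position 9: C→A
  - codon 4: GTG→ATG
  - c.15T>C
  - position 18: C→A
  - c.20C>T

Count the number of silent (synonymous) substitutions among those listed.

5

Codon 1: CGC (Arg) → CGA (Arg) — synonymous.
Codon 2: TCA (Ser) → TCT (Ser) — synonymous.
Codon 3: CCC (Pro) → CCA (Pro) — synonymous.
Codon 4: GTG (Val) → ATG (Met) — missense.
Codon 5: GAT (Asp) → GAC (Asp) — synonymous.
Codon 6: ACC (Thr) → ACA (Thr) — synonymous.
Codon 7: GCT (Ala) → GTT (Val) — missense.
Synonymous: 5 of 7.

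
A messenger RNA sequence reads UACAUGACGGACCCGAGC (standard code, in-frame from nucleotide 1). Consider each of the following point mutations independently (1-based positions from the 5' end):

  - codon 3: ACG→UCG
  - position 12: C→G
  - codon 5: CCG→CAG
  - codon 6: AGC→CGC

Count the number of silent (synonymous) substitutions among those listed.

0

Codon 3: ACG (Thr) → UCG (Ser) — missense.
Codon 4: GAC (Asp) → GAG (Glu) — missense.
Codon 5: CCG (Pro) → CAG (Gln) — missense.
Codon 6: AGC (Ser) → CGC (Arg) — missense.
Synonymous: 0 of 4.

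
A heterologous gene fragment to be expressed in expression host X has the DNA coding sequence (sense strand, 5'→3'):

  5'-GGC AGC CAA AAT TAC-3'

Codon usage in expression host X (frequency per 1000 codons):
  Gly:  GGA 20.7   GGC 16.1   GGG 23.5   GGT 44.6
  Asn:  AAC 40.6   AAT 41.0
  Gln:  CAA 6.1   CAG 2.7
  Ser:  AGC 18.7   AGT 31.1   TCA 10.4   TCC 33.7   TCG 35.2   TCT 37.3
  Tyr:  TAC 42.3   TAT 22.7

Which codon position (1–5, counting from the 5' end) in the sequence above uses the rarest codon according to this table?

Codon 1 GGC (Gly): 16.1 per 1000.
Codon 2 AGC (Ser): 18.7 per 1000.
Codon 3 CAA (Gln): 6.1 per 1000.
Codon 4 AAT (Asn): 41.0 per 1000.
Codon 5 TAC (Tyr): 42.3 per 1000.
Lowest frequency is 6.1 at codon 3.

3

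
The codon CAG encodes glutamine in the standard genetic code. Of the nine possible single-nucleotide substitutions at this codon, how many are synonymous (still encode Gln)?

1

Position 1: none → 0 synonymous.
Position 2: none → 0 synonymous.
Position 3: CAA → 1 synonymous.
Total: 0 + 0 + 1 = 1.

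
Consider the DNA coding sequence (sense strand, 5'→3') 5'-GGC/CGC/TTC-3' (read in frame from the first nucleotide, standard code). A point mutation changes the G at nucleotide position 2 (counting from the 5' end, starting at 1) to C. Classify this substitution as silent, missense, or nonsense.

Position 2 falls in codon 1: GGC → Gly.
After the substitution the codon is GCC → Ala.
Gly ≠ Ala, so this is a missense mutation.

missense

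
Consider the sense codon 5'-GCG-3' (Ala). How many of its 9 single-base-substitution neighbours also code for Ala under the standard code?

Position 1: none → 0 synonymous.
Position 2: none → 0 synonymous.
Position 3: GCT, GCC, GCA → 3 synonymous.
Total: 0 + 0 + 3 = 3.

3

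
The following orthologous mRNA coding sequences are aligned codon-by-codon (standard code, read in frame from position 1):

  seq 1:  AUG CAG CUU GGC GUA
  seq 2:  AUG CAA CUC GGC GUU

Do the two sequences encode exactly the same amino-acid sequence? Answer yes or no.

yes

Codon 1: AUG Met / AUG Met — identical.
Codon 2: CAG Gln / CAA Gln — synonymous.
Codon 3: CUU Leu / CUC Leu — synonymous.
Codon 4: GGC Gly / GGC Gly — identical.
Codon 5: GUA Val / GUU Val — synonymous.
Nonsynonymous differences: 0 → same protein.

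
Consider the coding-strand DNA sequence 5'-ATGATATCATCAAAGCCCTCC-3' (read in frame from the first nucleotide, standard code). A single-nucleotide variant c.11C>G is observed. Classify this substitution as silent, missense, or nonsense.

Position 11 falls in codon 4: TCA → Ser.
After the substitution the codon is TGA → Stop.
The new codon is a stop codon, so this is a nonsense mutation.

nonsense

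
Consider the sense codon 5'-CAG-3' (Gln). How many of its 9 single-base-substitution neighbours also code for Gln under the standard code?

1

Position 1: none → 0 synonymous.
Position 2: none → 0 synonymous.
Position 3: CAA → 1 synonymous.
Total: 0 + 0 + 1 = 1.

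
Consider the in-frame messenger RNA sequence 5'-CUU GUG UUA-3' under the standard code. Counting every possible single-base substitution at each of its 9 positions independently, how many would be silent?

Codon 1 (CUU, Leu): 3 synonymous substitutions.
Codon 2 (GUG, Val): 3 synonymous substitutions.
Codon 3 (UUA, Leu): 2 synonymous substitutions.
Total: 3 + 3 + 2 = 8.

8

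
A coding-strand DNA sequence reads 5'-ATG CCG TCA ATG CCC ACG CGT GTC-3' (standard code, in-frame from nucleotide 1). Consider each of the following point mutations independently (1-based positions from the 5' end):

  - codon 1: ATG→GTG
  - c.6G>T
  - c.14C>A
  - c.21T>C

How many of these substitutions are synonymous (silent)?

2

Codon 1: ATG (Met) → GTG (Val) — missense.
Codon 2: CCG (Pro) → CCT (Pro) — synonymous.
Codon 5: CCC (Pro) → CAC (His) — missense.
Codon 7: CGT (Arg) → CGC (Arg) — synonymous.
Synonymous: 2 of 4.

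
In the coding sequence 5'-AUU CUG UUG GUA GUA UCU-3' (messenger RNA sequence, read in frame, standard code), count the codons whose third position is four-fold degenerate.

4

Codon 1 AUU (Ile): third position 3-fold.
Codon 2 CUG (Leu): third position 4-fold.
Codon 3 UUG (Leu): third position 2-fold.
Codon 4 GUA (Val): third position 4-fold.
Codon 5 GUA (Val): third position 4-fold.
Codon 6 UCU (Ser): third position 4-fold.
Four-fold degenerate third positions: 4.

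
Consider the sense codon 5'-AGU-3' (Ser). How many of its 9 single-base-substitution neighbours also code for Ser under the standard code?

1

Position 1: none → 0 synonymous.
Position 2: none → 0 synonymous.
Position 3: AGC → 1 synonymous.
Total: 0 + 0 + 1 = 1.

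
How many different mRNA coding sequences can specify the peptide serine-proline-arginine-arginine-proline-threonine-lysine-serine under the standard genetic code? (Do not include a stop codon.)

165888

Ser: 6 codons.
Pro: 4 codons.
Arg: 6 codons.
Arg: 6 codons.
Pro: 4 codons.
Thr: 4 codons.
Lys: 2 codons.
Ser: 6 codons.
6 × 4 × 6 × 6 × 4 × 4 × 2 × 6 = 165888.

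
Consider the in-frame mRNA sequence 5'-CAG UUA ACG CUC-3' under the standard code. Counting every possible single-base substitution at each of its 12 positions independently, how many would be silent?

9

Codon 1 (CAG, Gln): 1 synonymous substitution.
Codon 2 (UUA, Leu): 2 synonymous substitutions.
Codon 3 (ACG, Thr): 3 synonymous substitutions.
Codon 4 (CUC, Leu): 3 synonymous substitutions.
Total: 1 + 2 + 3 + 3 = 9.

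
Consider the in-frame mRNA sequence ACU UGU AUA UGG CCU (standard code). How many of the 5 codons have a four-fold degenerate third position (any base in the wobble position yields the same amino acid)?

Codon 1 ACU (Thr): third position 4-fold.
Codon 2 UGU (Cys): third position 2-fold.
Codon 3 AUA (Ile): third position 3-fold.
Codon 4 UGG (Trp): third position 1-fold.
Codon 5 CCU (Pro): third position 4-fold.
Four-fold degenerate third positions: 2.

2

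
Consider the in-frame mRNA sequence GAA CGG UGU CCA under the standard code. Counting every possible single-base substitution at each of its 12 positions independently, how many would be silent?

9

Codon 1 (GAA, Glu): 1 synonymous substitution.
Codon 2 (CGG, Arg): 4 synonymous substitutions.
Codon 3 (UGU, Cys): 1 synonymous substitution.
Codon 4 (CCA, Pro): 3 synonymous substitutions.
Total: 1 + 4 + 1 + 3 = 9.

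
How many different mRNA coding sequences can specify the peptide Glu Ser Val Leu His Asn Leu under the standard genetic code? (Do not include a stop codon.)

6912

Glu: 2 codons.
Ser: 6 codons.
Val: 4 codons.
Leu: 6 codons.
His: 2 codons.
Asn: 2 codons.
Leu: 6 codons.
2 × 6 × 4 × 6 × 2 × 2 × 6 = 6912.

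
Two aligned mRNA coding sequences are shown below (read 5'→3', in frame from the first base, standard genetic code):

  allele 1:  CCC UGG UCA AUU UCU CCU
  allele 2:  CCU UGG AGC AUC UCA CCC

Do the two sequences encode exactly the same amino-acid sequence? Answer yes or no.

yes

Codon 1: CCC Pro / CCU Pro — synonymous.
Codon 2: UGG Trp / UGG Trp — identical.
Codon 3: UCA Ser / AGC Ser — synonymous.
Codon 4: AUU Ile / AUC Ile — synonymous.
Codon 5: UCU Ser / UCA Ser — synonymous.
Codon 6: CCU Pro / CCC Pro — synonymous.
Nonsynonymous differences: 0 → same protein.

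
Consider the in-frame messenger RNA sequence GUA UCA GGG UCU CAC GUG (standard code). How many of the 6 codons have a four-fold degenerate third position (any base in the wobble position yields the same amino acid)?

5

Codon 1 GUA (Val): third position 4-fold.
Codon 2 UCA (Ser): third position 4-fold.
Codon 3 GGG (Gly): third position 4-fold.
Codon 4 UCU (Ser): third position 4-fold.
Codon 5 CAC (His): third position 2-fold.
Codon 6 GUG (Val): third position 4-fold.
Four-fold degenerate third positions: 5.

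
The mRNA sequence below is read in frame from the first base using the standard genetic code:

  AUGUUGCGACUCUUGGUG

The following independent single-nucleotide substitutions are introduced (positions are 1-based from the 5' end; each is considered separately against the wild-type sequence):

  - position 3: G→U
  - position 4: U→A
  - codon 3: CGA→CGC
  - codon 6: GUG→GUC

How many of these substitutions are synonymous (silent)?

2

Codon 1: AUG (Met) → AUU (Ile) — missense.
Codon 2: UUG (Leu) → AUG (Met) — missense.
Codon 3: CGA (Arg) → CGC (Arg) — synonymous.
Codon 6: GUG (Val) → GUC (Val) — synonymous.
Synonymous: 2 of 4.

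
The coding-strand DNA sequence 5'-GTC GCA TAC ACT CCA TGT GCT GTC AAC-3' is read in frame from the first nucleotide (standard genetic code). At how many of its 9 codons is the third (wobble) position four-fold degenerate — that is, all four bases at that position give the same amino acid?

Codon 1 GTC (Val): third position 4-fold.
Codon 2 GCA (Ala): third position 4-fold.
Codon 3 TAC (Tyr): third position 2-fold.
Codon 4 ACT (Thr): third position 4-fold.
Codon 5 CCA (Pro): third position 4-fold.
Codon 6 TGT (Cys): third position 2-fold.
Codon 7 GCT (Ala): third position 4-fold.
Codon 8 GTC (Val): third position 4-fold.
Codon 9 AAC (Asn): third position 2-fold.
Four-fold degenerate third positions: 6.

6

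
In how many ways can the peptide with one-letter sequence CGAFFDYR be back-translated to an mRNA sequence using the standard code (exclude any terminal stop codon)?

3072

Cys: 2 codons.
Gly: 4 codons.
Ala: 4 codons.
Phe: 2 codons.
Phe: 2 codons.
Asp: 2 codons.
Tyr: 2 codons.
Arg: 6 codons.
2 × 4 × 4 × 2 × 2 × 2 × 2 × 6 = 3072.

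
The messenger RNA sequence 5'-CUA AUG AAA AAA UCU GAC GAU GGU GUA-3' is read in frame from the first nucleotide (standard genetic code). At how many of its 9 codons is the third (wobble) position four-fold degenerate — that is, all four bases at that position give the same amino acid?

Codon 1 CUA (Leu): third position 4-fold.
Codon 2 AUG (Met): third position 1-fold.
Codon 3 AAA (Lys): third position 2-fold.
Codon 4 AAA (Lys): third position 2-fold.
Codon 5 UCU (Ser): third position 4-fold.
Codon 6 GAC (Asp): third position 2-fold.
Codon 7 GAU (Asp): third position 2-fold.
Codon 8 GGU (Gly): third position 4-fold.
Codon 9 GUA (Val): third position 4-fold.
Four-fold degenerate third positions: 4.

4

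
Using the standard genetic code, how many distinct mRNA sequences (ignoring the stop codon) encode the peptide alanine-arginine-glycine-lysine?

Ala: 4 codons.
Arg: 6 codons.
Gly: 4 codons.
Lys: 2 codons.
4 × 6 × 4 × 2 = 192.

192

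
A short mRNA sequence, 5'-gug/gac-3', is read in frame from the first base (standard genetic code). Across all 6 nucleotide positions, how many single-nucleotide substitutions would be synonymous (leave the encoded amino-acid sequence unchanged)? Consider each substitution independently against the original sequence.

4

Codon 1 (GUG, Val): 3 synonymous substitutions.
Codon 2 (GAC, Asp): 1 synonymous substitution.
Total: 3 + 1 = 4.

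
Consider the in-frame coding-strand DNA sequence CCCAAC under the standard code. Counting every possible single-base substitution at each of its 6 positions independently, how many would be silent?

4

Codon 1 (CCC, Pro): 3 synonymous substitutions.
Codon 2 (AAC, Asn): 1 synonymous substitution.
Total: 3 + 1 = 4.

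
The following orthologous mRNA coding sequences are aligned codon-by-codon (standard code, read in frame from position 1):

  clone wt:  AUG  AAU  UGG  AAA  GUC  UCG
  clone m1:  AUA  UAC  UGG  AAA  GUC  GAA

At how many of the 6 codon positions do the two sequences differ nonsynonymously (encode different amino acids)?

3

Codon 1: AUG Met / AUA Ile — nonsynonymous.
Codon 2: AAU Asn / UAC Tyr — nonsynonymous.
Codon 3: UGG Trp / UGG Trp — identical.
Codon 4: AAA Lys / AAA Lys — identical.
Codon 5: GUC Val / GUC Val — identical.
Codon 6: UCG Ser / GAA Glu — nonsynonymous.
Nonsynonymous differences: 3.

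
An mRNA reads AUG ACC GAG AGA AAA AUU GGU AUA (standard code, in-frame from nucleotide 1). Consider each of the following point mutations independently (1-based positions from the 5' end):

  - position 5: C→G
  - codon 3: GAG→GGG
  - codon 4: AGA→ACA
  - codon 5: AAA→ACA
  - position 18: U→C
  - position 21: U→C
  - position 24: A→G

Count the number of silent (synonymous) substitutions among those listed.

2

Codon 2: ACC (Thr) → AGC (Ser) — missense.
Codon 3: GAG (Glu) → GGG (Gly) — missense.
Codon 4: AGA (Arg) → ACA (Thr) — missense.
Codon 5: AAA (Lys) → ACA (Thr) — missense.
Codon 6: AUU (Ile) → AUC (Ile) — synonymous.
Codon 7: GGU (Gly) → GGC (Gly) — synonymous.
Codon 8: AUA (Ile) → AUG (Met) — missense.
Synonymous: 2 of 7.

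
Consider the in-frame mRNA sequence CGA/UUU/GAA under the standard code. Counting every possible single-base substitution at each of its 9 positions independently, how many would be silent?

Codon 1 (CGA, Arg): 4 synonymous substitutions.
Codon 2 (UUU, Phe): 1 synonymous substitution.
Codon 3 (GAA, Glu): 1 synonymous substitution.
Total: 4 + 1 + 1 = 6.

6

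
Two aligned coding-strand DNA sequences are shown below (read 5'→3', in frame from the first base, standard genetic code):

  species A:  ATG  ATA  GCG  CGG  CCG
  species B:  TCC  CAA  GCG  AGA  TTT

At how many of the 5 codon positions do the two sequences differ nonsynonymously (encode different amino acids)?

3

Codon 1: ATG Met / TCC Ser — nonsynonymous.
Codon 2: ATA Ile / CAA Gln — nonsynonymous.
Codon 3: GCG Ala / GCG Ala — identical.
Codon 4: CGG Arg / AGA Arg — synonymous.
Codon 5: CCG Pro / TTT Phe — nonsynonymous.
Nonsynonymous differences: 3.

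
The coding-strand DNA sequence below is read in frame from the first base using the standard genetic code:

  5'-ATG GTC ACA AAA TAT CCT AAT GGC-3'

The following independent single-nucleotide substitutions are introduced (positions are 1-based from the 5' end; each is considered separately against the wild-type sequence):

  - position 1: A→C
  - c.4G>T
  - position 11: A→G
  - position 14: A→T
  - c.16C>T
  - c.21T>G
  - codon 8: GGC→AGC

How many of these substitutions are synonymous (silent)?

Codon 1: ATG (Met) → CTG (Leu) — missense.
Codon 2: GTC (Val) → TTC (Phe) — missense.
Codon 4: AAA (Lys) → AGA (Arg) — missense.
Codon 5: TAT (Tyr) → TTT (Phe) — missense.
Codon 6: CCT (Pro) → TCT (Ser) — missense.
Codon 7: AAT (Asn) → AAG (Lys) — missense.
Codon 8: GGC (Gly) → AGC (Ser) — missense.
Synonymous: 0 of 7.

0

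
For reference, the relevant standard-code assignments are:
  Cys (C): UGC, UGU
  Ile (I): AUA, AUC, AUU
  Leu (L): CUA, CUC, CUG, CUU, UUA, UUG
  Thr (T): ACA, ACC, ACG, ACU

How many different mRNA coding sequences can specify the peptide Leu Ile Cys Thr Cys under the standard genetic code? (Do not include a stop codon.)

288

Leu: 6 codons.
Ile: 3 codons.
Cys: 2 codons.
Thr: 4 codons.
Cys: 2 codons.
6 × 3 × 2 × 4 × 2 = 288.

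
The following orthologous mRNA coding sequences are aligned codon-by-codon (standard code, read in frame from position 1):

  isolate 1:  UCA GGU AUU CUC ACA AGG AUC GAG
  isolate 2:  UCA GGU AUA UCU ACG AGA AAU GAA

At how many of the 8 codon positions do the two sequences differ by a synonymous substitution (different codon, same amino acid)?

Codon 1: UCA Ser / UCA Ser — identical.
Codon 2: GGU Gly / GGU Gly — identical.
Codon 3: AUU Ile / AUA Ile — synonymous.
Codon 4: CUC Leu / UCU Ser — nonsynonymous.
Codon 5: ACA Thr / ACG Thr — synonymous.
Codon 6: AGG Arg / AGA Arg — synonymous.
Codon 7: AUC Ile / AAU Asn — nonsynonymous.
Codon 8: GAG Glu / GAA Glu — synonymous.
Synonymous differences: 4.

4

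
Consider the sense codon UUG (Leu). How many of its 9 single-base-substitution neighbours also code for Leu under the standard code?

2

Position 1: CUG → 1 synonymous.
Position 2: none → 0 synonymous.
Position 3: UUA → 1 synonymous.
Total: 1 + 0 + 1 = 2.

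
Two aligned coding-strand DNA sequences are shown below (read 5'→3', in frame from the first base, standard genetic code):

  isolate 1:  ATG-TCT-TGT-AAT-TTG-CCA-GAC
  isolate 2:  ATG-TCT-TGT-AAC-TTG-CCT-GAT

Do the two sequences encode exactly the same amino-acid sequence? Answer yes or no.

Codon 1: ATG Met / ATG Met — identical.
Codon 2: TCT Ser / TCT Ser — identical.
Codon 3: TGT Cys / TGT Cys — identical.
Codon 4: AAT Asn / AAC Asn — synonymous.
Codon 5: TTG Leu / TTG Leu — identical.
Codon 6: CCA Pro / CCT Pro — synonymous.
Codon 7: GAC Asp / GAT Asp — synonymous.
Nonsynonymous differences: 0 → same protein.

yes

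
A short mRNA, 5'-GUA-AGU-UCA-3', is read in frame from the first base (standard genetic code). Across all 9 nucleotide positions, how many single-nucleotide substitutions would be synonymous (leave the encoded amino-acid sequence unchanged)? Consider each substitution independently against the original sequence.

Codon 1 (GUA, Val): 3 synonymous substitutions.
Codon 2 (AGU, Ser): 1 synonymous substitution.
Codon 3 (UCA, Ser): 3 synonymous substitutions.
Total: 3 + 1 + 3 = 7.

7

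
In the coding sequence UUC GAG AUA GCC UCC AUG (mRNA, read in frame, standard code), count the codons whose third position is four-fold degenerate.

Codon 1 UUC (Phe): third position 2-fold.
Codon 2 GAG (Glu): third position 2-fold.
Codon 3 AUA (Ile): third position 3-fold.
Codon 4 GCC (Ala): third position 4-fold.
Codon 5 UCC (Ser): third position 4-fold.
Codon 6 AUG (Met): third position 1-fold.
Four-fold degenerate third positions: 2.

2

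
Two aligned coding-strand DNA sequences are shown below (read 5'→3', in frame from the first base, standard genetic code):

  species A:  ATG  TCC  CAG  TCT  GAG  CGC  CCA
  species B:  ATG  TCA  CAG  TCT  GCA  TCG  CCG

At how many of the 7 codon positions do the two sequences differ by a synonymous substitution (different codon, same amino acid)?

Codon 1: ATG Met / ATG Met — identical.
Codon 2: TCC Ser / TCA Ser — synonymous.
Codon 3: CAG Gln / CAG Gln — identical.
Codon 4: TCT Ser / TCT Ser — identical.
Codon 5: GAG Glu / GCA Ala — nonsynonymous.
Codon 6: CGC Arg / TCG Ser — nonsynonymous.
Codon 7: CCA Pro / CCG Pro — synonymous.
Synonymous differences: 2.

2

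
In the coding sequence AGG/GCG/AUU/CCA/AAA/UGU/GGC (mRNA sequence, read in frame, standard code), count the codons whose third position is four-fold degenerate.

3

Codon 1 AGG (Arg): third position 2-fold.
Codon 2 GCG (Ala): third position 4-fold.
Codon 3 AUU (Ile): third position 3-fold.
Codon 4 CCA (Pro): third position 4-fold.
Codon 5 AAA (Lys): third position 2-fold.
Codon 6 UGU (Cys): third position 2-fold.
Codon 7 GGC (Gly): third position 4-fold.
Four-fold degenerate third positions: 3.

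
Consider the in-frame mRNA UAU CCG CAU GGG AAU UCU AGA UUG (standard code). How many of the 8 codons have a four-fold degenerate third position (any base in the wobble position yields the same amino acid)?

Codon 1 UAU (Tyr): third position 2-fold.
Codon 2 CCG (Pro): third position 4-fold.
Codon 3 CAU (His): third position 2-fold.
Codon 4 GGG (Gly): third position 4-fold.
Codon 5 AAU (Asn): third position 2-fold.
Codon 6 UCU (Ser): third position 4-fold.
Codon 7 AGA (Arg): third position 2-fold.
Codon 8 UUG (Leu): third position 2-fold.
Four-fold degenerate third positions: 3.

3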